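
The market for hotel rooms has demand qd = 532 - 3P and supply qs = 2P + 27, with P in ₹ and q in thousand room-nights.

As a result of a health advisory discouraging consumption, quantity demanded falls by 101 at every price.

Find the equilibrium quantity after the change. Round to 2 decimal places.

188.60

Original equilibrium: 532 - 3P = 2P + 27 gives 505 = 5P, so P = 101 and q = 229.
The shock moves the curves to qd = 431 - 3P and qs = 2P + 27.
Setting them equal: 431 - 3P = 2P + 27 → 404 = 5P, so P = 80.8 and q = 188.6.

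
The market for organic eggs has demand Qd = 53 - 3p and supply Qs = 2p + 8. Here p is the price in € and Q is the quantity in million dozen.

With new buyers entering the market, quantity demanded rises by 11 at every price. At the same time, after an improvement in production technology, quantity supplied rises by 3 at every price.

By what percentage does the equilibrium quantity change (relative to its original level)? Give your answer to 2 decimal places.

+23.85

Initially, 53 - 3p = 2p + 8, so 45 = 5p and p = 9, Q = 26.
The new curves are Qd = 64 - 3p (demand) and Qs = 2p + 11 (supply).
Setting them equal: 64 - 3p = 2p + 11 → 53 = 5p, so p = 10.6 and Q = 32.2.
%ΔQ = (32.2 − 26) / 26 × 100 = +23.85%.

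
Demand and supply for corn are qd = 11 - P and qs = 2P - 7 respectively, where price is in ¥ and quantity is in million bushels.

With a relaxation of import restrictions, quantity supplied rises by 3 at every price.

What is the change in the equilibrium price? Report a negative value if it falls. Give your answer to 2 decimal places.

Initially, 11 - P = 2P - 7, so 18 = 3P and P = 6, q = 5.
The shock moves the curves to qd = 11 - P and qs = 2P - 4.
Equate the new curves: 11 - P = 2P - 4, giving 15 = 3P, P = 5, q = 6.
ΔP = 5 − 6 = -1.00.

-1.00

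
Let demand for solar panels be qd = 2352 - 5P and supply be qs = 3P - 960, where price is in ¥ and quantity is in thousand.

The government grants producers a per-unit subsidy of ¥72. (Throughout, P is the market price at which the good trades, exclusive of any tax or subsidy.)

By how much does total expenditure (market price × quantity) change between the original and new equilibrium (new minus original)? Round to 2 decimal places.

Original equilibrium: 2352 - 5P = 3P - 960 gives 3312 = 8P, so P = 414 and q = 282.
Since sellers receive the price plus the subsidy, the effective supply curve becomes qs = 3P - 744.
Setting them equal: 2352 - 5P = 3P - 744 → 3096 = 8P, so P = 387 and q = 417.
Expenditure moves from 414×282 = 116748 to 387×417 = 161379; change = +44631.00.

+44631.00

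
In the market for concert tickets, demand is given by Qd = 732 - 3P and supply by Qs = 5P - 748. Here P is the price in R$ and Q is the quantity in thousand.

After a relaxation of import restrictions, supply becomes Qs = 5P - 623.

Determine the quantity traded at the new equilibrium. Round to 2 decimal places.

Before the shock: 732 - 3P = 5P - 748 ⇒ 1480 = 8P ⇒ P = 185, Q = 177.
The new curves are Qd = 732 - 3P (demand) and Qs = 5P - 623 (supply).
Clearing the new market: 732 - 3P = 5P - 623, so P = 169.375 and Q = 223.875.

223.88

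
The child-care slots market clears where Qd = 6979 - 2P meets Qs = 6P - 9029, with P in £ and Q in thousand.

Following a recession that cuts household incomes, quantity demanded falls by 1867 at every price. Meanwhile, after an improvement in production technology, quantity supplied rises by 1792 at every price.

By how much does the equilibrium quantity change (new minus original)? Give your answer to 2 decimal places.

Before the shock: 6979 - 2P = 6P - 9029 ⇒ 16008 = 8P ⇒ P = 2001, Q = 2977.
The new curves are Qd = 5112 - 2P (demand) and Qs = 6P - 7237 (supply).
Clearing the new market: 5112 - 2P = 6P - 7237, so P = 1543.625 and Q = 2024.75.
ΔQ = 2024.75 − 2977 = -952.25.

-952.25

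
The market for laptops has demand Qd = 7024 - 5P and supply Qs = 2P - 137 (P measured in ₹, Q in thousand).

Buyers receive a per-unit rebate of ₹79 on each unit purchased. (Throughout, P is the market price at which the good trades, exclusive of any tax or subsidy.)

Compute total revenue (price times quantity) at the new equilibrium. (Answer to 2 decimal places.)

Before the shock: 7024 - 5P = 2P - 137 ⇒ 7161 = 7P ⇒ P = 1023, Q = 1909.
Since buyers' out-of-pocket price is the market price minus the rebate, the effective demand curve becomes Qd = 7419 - 5P.
Setting them equal: 7419 - 5P = 2P - 137 → 7556 = 7P, so P = 7556/7 ≈ 1079.4286 and Q = 14153/7 ≈ 2021.8571.
New expenditure = 1079.4286 × 2021.8571 = 2182450.37.

2182450.37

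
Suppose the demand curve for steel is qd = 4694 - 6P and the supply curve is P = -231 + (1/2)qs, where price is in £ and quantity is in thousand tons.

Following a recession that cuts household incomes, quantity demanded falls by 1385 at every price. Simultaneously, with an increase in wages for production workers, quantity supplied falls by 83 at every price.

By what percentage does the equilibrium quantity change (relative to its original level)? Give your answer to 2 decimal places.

Before the shock: 4694 - 6P = 2P + 462 ⇒ 4232 = 8P ⇒ P = 529, q = 1520.
With the change applied: demand qd = 3309 - 6P, supply qs = 2P + 379.
Equate the new curves: 3309 - 6P = 2P + 379, giving 2930 = 8P, P = 366.25, q = 1111.5.
%Δq = (1111.5 − 1520) / 1520 × 100 = -26.88%.

-26.88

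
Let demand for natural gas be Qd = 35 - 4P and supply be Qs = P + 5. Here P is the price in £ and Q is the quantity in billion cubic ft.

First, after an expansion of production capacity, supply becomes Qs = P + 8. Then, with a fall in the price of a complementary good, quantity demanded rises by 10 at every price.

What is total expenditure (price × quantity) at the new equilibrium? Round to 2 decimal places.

Before the shock: 35 - 4P = P + 5 ⇒ 30 = 5P ⇒ P = 6, Q = 11.
With the change applied: demand Qd = 45 - 4P, supply Qs = P + 8.
Setting them equal: 45 - 4P = P + 8 → 37 = 5P, so P = 7.4 and Q = 15.4.
New expenditure = 7.4 × 15.4 = 113.96.

113.96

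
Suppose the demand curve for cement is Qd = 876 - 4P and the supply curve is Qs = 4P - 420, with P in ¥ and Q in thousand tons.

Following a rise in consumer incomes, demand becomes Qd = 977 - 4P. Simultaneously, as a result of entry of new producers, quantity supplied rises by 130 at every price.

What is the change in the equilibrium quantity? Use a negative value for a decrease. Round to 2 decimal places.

Initially, 876 - 4P = 4P - 420, so 1296 = 8P and P = 162, Q = 228.
The shock moves the curves to Qd = 977 - 4P and Qs = 4P - 290.
Clearing the new market: 977 - 4P = 4P - 290, so P = 158.375 and Q = 343.5.
ΔQ = 343.5 − 228 = +115.50.

+115.50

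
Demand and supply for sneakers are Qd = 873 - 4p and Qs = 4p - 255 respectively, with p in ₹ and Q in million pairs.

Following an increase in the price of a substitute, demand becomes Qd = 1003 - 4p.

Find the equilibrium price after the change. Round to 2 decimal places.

157.25

Original equilibrium: 873 - 4p = 4p - 255 gives 1128 = 8p, so p = 141 and Q = 309.
With the change applied: demand Qd = 1003 - 4p, supply Qs = 4p - 255.
Equate the new curves: 1003 - 4p = 4p - 255, giving 1258 = 8p, p = 157.25, Q = 374.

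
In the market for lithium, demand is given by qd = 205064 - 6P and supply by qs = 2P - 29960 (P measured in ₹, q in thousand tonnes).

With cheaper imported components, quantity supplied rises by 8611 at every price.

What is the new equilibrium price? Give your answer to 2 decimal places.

Before the shock: 205064 - 6P = 2P - 29960 ⇒ 235024 = 8P ⇒ P = 29378, q = 28796.
With the change applied: demand qd = 205064 - 6P, supply qs = 2P - 21349.
New equilibrium: 205064 - 6P = 2P - 21349 ⇒ 226413 = 8P ⇒ P = 28301.625, q = 35254.25.

28301.63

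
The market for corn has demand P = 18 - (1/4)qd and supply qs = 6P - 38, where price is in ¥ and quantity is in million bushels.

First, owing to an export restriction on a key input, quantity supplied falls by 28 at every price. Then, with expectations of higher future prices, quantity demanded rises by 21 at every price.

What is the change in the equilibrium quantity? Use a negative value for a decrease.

+1.4

Original equilibrium: 72 - 4P = 6P - 38 gives 110 = 10P, so P = 11 and q = 28.
The shock moves the curves to qd = 93 - 4P and qs = 6P - 66.
Clearing the new market: 93 - 4P = 6P - 66, so P = 15.9 and q = 29.4.
Δq = 29.4 − 28 = +1.4.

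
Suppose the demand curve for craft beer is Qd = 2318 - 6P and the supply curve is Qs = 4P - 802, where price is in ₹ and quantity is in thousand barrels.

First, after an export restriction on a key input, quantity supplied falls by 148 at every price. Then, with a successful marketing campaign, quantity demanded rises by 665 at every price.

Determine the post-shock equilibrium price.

Original equilibrium: 2318 - 6P = 4P - 802 gives 3120 = 10P, so P = 312 and Q = 446.
The new curves are Qd = 2983 - 6P (demand) and Qs = 4P - 950 (supply).
Equate the new curves: 2983 - 6P = 4P - 950, giving 3933 = 10P, P = 393.3, Q = 623.2.

393.3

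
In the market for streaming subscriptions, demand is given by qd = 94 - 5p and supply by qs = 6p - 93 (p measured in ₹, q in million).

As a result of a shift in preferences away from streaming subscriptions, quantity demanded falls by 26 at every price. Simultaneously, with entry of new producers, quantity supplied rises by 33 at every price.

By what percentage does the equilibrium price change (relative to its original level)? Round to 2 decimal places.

-31.55

Initially, 94 - 5p = 6p - 93, so 187 = 11p and p = 17, q = 9.
The new curves are qd = 68 - 5p (demand) and qs = 6p - 60 (supply).
Equate the new curves: 68 - 5p = 6p - 60, giving 128 = 11p, p = 128/11 ≈ 11.6364, q = 108/11 ≈ 9.8182.
%Δp = (11.6364 − 17) / 17 × 100 = -31.55%.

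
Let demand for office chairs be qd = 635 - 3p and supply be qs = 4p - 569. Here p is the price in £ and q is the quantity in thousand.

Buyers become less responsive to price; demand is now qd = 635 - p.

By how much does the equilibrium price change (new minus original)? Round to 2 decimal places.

+68.80

Initially, 635 - 3p = 4p - 569, so 1204 = 7p and p = 172, q = 119.
The new curves are qd = 635 - p (demand) and qs = 4p - 569 (supply).
Equate the new curves: 635 - p = 4p - 569, giving 1204 = 5p, p = 240.8, q = 394.2.
Δp = 240.8 − 172 = +68.80.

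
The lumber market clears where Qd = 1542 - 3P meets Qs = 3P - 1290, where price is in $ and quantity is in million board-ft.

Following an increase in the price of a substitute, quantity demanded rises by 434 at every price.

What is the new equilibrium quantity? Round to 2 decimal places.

Initially, 1542 - 3P = 3P - 1290, so 2832 = 6P and P = 472, Q = 126.
The shock moves the curves to Qd = 1976 - 3P and Qs = 3P - 1290.
New equilibrium: 1976 - 3P = 3P - 1290 ⇒ 3266 = 6P ⇒ P = 1633/3 ≈ 544.3333, Q = 343.

343.00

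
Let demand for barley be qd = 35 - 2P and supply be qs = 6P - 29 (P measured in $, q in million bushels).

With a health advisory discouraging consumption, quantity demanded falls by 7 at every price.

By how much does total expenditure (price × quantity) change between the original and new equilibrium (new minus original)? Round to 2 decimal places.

-54.03

Before the shock: 35 - 2P = 6P - 29 ⇒ 64 = 8P ⇒ P = 8, q = 19.
With the change applied: demand qd = 28 - 2P, supply qs = 6P - 29.
New equilibrium: 28 - 2P = 6P - 29 ⇒ 57 = 8P ⇒ P = 7.125, q = 13.75.
Expenditure moves from 8×19 = 152 to 7.125×13.75 = 97.96875; change = -54.03.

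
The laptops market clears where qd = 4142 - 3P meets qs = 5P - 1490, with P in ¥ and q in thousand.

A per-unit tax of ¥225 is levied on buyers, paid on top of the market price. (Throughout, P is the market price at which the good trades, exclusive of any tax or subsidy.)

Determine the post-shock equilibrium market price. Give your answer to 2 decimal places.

619.63

Initially, 4142 - 3P = 5P - 1490, so 5632 = 8P and P = 704, q = 2030.
Since buyers pay the price plus the tax, the effective demand curve becomes qd = 3467 - 3P.
Setting them equal: 3467 - 3P = 5P - 1490 → 4957 = 8P, so P = 619.625 and q = 1608.125.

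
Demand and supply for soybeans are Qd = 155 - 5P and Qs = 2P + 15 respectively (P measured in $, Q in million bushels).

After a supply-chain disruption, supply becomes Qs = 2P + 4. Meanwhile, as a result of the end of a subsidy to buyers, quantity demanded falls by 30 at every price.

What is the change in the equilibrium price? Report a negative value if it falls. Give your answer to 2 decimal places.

Solve the original market: 155 - 5P = 2P + 15, hence P = 20 and Q = 55.
With the change applied: demand Qd = 125 - 5P, supply Qs = 2P + 4.
Clearing the new market: 125 - 5P = 2P + 4, so P = 121/7 ≈ 17.2857 and Q = 270/7 ≈ 38.5714.
ΔP = 17.2857 − 20 = -2.71.

-2.71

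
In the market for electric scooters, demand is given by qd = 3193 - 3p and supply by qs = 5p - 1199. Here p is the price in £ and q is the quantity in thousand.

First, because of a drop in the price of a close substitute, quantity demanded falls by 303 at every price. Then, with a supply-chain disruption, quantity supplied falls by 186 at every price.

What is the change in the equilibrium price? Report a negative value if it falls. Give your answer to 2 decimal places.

-14.63

Initially, 3193 - 3p = 5p - 1199, so 4392 = 8p and p = 549, q = 1546.
The new curves are qd = 2890 - 3p (demand) and qs = 5p - 1385 (supply).
Setting them equal: 2890 - 3p = 5p - 1385 → 4275 = 8p, so p = 534.375 and q = 1286.875.
Δp = 534.375 − 549 = -14.63.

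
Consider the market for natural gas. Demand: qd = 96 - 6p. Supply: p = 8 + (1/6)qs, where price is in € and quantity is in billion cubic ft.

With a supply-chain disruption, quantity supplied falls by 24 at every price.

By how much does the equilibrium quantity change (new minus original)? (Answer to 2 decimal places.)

Before the shock: 96 - 6p = 6p - 48 ⇒ 144 = 12p ⇒ p = 12, q = 24.
After the shift, demand is qd = 96 - 6p and supply is qs = 6p - 72.
Equate the new curves: 96 - 6p = 6p - 72, giving 168 = 12p, p = 14, q = 12.
Δq = 12 − 24 = -12.00.

-12.00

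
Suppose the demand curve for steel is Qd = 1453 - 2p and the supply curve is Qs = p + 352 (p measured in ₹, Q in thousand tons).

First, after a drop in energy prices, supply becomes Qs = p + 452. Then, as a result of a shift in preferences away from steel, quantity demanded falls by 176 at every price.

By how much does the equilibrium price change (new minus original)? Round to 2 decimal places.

-92.00

Solve the original market: 1453 - 2p = p + 352, hence p = 367 and Q = 719.
The shock moves the curves to Qd = 1277 - 2p and Qs = p + 452.
New equilibrium: 1277 - 2p = p + 452 ⇒ 825 = 3p ⇒ p = 275, Q = 727.
Δp = 275 − 367 = -92.00.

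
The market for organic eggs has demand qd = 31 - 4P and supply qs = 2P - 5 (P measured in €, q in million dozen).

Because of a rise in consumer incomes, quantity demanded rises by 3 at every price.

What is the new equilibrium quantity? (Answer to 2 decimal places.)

8.00

Original equilibrium: 31 - 4P = 2P - 5 gives 36 = 6P, so P = 6 and q = 7.
The shock moves the curves to qd = 34 - 4P and qs = 2P - 5.
Clearing the new market: 34 - 4P = 2P - 5, so P = 6.5 and q = 8.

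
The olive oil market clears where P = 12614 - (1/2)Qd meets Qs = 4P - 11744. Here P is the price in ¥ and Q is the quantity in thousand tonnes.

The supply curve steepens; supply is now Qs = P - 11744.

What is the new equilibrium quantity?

580

Before the shock: 25228 - 2P = 4P - 11744 ⇒ 36972 = 6P ⇒ P = 6162, Q = 12904.
With the change applied: demand Qd = 25228 - 2P, supply Qs = P - 11744.
Setting them equal: 25228 - 2P = P - 11744 → 36972 = 3P, so P = 12324 and Q = 580.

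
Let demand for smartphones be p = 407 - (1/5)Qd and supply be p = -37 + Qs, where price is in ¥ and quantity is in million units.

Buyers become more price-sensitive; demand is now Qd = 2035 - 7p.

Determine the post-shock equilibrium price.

249.75

Initially, 2035 - 5p = p + 37, so 1998 = 6p and p = 333, Q = 370.
The shock moves the curves to Qd = 2035 - 7p and Qs = p + 37.
Clearing the new market: 2035 - 7p = p + 37, so p = 249.75 and Q = 286.75.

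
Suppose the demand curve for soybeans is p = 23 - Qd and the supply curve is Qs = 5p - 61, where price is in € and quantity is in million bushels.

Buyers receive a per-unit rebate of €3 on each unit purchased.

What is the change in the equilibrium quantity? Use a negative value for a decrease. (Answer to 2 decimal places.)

+2.50

Before the shock: 23 - p = 5p - 61 ⇒ 84 = 6p ⇒ p = 14, Q = 9.
Since buyers' out-of-pocket price is the market price minus the rebate, the effective demand curve becomes Qd = 26 - p.
Setting them equal: 26 - p = 5p - 61 → 87 = 6p, so p = 14.5 and Q = 11.5.
ΔQ = 11.5 − 9 = +2.50.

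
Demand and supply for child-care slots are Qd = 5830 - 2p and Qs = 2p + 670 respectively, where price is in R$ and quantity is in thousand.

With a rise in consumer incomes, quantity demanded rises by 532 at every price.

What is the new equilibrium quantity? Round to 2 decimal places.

3516.00

Before the shock: 5830 - 2p = 2p + 670 ⇒ 5160 = 4p ⇒ p = 1290, Q = 3250.
With the change applied: demand Qd = 6362 - 2p, supply Qs = 2p + 670.
New equilibrium: 6362 - 2p = 2p + 670 ⇒ 5692 = 4p ⇒ p = 1423, Q = 3516.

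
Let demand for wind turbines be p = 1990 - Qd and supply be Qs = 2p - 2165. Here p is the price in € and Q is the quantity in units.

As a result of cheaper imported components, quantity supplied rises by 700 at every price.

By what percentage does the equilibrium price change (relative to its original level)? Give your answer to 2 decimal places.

Initially, 1990 - p = 2p - 2165, so 4155 = 3p and p = 1385, Q = 605.
The new curves are Qd = 1990 - p (demand) and Qs = 2p - 1465 (supply).
Setting them equal: 1990 - p = 2p - 1465 → 3455 = 3p, so p = 3455/3 ≈ 1151.6667 and Q = 2515/3 ≈ 838.3333.
%Δp = (1151.6667 − 1385) / 1385 × 100 = -16.85%.

-16.85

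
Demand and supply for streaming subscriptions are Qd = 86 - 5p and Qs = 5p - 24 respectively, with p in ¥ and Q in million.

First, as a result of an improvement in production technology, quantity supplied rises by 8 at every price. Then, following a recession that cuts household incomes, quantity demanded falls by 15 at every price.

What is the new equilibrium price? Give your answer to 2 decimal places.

8.70

Original equilibrium: 86 - 5p = 5p - 24 gives 110 = 10p, so p = 11 and Q = 31.
The new curves are Qd = 71 - 5p (demand) and Qs = 5p - 16 (supply).
Clearing the new market: 71 - 5p = 5p - 16, so p = 8.7 and Q = 27.5.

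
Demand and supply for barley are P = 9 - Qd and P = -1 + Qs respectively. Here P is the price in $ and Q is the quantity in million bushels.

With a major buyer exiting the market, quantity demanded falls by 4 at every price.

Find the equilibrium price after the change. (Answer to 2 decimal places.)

2.00

Original equilibrium: 9 - P = P + 1 gives 8 = 2P, so P = 4 and Q = 5.
After the shift, demand is Qd = 5 - P and supply is Qs = P + 1.
Equate the new curves: 5 - P = P + 1, giving 4 = 2P, P = 2, Q = 3.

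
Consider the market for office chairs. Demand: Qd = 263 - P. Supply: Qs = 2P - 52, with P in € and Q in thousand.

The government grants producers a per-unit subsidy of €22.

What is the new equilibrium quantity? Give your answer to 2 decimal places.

172.67

Solve the original market: 263 - P = 2P - 52, hence P = 105 and Q = 158.
Since sellers receive the price plus the subsidy, the effective supply curve becomes Qs = 2P - 8.
New equilibrium: 263 - P = 2P - 8 ⇒ 271 = 3P ⇒ P = 271/3 ≈ 90.3333, Q = 518/3 ≈ 172.6667.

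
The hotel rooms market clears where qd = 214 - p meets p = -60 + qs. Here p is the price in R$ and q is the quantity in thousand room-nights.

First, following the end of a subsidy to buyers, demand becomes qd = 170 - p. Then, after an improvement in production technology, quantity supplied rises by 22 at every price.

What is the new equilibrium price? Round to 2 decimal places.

Before the shock: 214 - p = p + 60 ⇒ 154 = 2p ⇒ p = 77, q = 137.
With the change applied: demand qd = 170 - p, supply qs = p + 82.
Equate the new curves: 170 - p = p + 82, giving 88 = 2p, p = 44, q = 126.

44.00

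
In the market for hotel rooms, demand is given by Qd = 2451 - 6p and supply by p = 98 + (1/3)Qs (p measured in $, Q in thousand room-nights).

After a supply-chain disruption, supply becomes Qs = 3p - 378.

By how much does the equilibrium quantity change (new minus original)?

-56

Original equilibrium: 2451 - 6p = 3p - 294 gives 2745 = 9p, so p = 305 and Q = 621.
With the change applied: demand Qd = 2451 - 6p, supply Qs = 3p - 378.
Setting them equal: 2451 - 6p = 3p - 378 → 2829 = 9p, so p = 943/3 ≈ 314.3333 and Q = 565.
ΔQ = 565 − 621 = -56.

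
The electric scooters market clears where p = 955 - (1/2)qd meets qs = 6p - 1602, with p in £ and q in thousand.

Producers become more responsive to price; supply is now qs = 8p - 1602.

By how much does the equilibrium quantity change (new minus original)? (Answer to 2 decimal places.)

+175.60

Initially, 1910 - 2p = 6p - 1602, so 3512 = 8p and p = 439, q = 1032.
The shock moves the curves to qd = 1910 - 2p and qs = 8p - 1602.
New equilibrium: 1910 - 2p = 8p - 1602 ⇒ 3512 = 10p ⇒ p = 351.2, q = 1207.6.
Δq = 1207.6 − 1032 = +175.60.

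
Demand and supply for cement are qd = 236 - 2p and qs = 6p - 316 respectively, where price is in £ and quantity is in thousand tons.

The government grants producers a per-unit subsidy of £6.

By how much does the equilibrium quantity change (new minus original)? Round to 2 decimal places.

+9.00

Solve the original market: 236 - 2p = 6p - 316, hence p = 69 and q = 98.
Since sellers receive the price plus the subsidy, the effective supply curve becomes qs = 6p - 280.
Equate the new curves: 236 - 2p = 6p - 280, giving 516 = 8p, p = 64.5, q = 107.
Δq = 107 − 98 = +9.00.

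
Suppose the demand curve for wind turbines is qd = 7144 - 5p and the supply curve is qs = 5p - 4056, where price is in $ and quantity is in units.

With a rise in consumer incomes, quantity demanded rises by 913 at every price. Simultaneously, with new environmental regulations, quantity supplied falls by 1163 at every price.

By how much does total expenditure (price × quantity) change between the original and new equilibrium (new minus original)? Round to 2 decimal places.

Before the shock: 7144 - 5p = 5p - 4056 ⇒ 11200 = 10p ⇒ p = 1120, q = 1544.
After the shift, demand is qd = 8057 - 5p and supply is qs = 5p - 5219.
Setting them equal: 8057 - 5p = 5p - 5219 → 13276 = 10p, so p = 1327.6 and q = 1419.
Expenditure moves from 1120×1544 = 1729280 to 1327.6×1419 = 1883864.4; change = +154584.40.

+154584.40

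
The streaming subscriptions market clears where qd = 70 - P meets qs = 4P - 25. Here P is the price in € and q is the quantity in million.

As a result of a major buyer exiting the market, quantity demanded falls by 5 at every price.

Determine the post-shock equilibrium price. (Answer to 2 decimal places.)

Solve the original market: 70 - P = 4P - 25, hence P = 19 and q = 51.
The shock moves the curves to qd = 65 - P and qs = 4P - 25.
Setting them equal: 65 - P = 4P - 25 → 90 = 5P, so P = 18 and q = 47.

18.00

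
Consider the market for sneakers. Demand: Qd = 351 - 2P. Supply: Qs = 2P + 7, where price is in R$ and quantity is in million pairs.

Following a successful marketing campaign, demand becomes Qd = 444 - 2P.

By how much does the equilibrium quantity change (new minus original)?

+46.5

Initially, 351 - 2P = 2P + 7, so 344 = 4P and P = 86, Q = 179.
After the shift, demand is Qd = 444 - 2P and supply is Qs = 2P + 7.
Equate the new curves: 444 - 2P = 2P + 7, giving 437 = 4P, P = 109.25, Q = 225.5.
ΔQ = 225.5 − 179 = +46.5.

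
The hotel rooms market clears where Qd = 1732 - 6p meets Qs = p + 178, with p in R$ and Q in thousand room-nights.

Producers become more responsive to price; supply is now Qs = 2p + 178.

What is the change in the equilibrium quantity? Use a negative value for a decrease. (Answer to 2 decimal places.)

+166.50

Before the shock: 1732 - 6p = p + 178 ⇒ 1554 = 7p ⇒ p = 222, Q = 400.
The new curves are Qd = 1732 - 6p (demand) and Qs = 2p + 178 (supply).
Equate the new curves: 1732 - 6p = 2p + 178, giving 1554 = 8p, p = 194.25, Q = 566.5.
ΔQ = 566.5 − 400 = +166.50.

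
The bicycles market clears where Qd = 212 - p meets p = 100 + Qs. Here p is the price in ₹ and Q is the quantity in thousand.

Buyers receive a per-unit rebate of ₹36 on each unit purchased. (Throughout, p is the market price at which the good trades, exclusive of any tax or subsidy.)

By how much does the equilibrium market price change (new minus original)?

Before the shock: 212 - p = p - 100 ⇒ 312 = 2p ⇒ p = 156, Q = 56.
Since buyers' out-of-pocket price is the market price minus the rebate, the effective demand curve becomes Qd = 248 - p.
Equate the new curves: 248 - p = p - 100, giving 348 = 2p, p = 174, Q = 74.
Δp = 174 − 156 = +18.

+18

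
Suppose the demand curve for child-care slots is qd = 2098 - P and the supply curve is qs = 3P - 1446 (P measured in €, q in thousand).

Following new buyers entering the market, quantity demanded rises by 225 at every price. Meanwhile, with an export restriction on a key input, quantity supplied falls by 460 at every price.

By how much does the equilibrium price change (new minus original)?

+171.25

Before the shock: 2098 - P = 3P - 1446 ⇒ 3544 = 4P ⇒ P = 886, q = 1212.
The shock moves the curves to qd = 2323 - P and qs = 3P - 1906.
Setting them equal: 2323 - P = 3P - 1906 → 4229 = 4P, so P = 1057.25 and q = 1265.75.
ΔP = 1057.25 − 886 = +171.25.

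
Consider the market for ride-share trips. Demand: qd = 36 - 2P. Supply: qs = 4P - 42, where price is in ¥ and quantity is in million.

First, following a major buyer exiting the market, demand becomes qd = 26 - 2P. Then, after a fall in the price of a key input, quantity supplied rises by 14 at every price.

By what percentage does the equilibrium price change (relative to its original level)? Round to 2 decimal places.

-30.77

Initially, 36 - 2P = 4P - 42, so 78 = 6P and P = 13, q = 10.
After the shift, demand is qd = 26 - 2P and supply is qs = 4P - 28.
Clearing the new market: 26 - 2P = 4P - 28, so P = 9 and q = 8.
%ΔP = (9 − 13) / 13 × 100 = -30.77%.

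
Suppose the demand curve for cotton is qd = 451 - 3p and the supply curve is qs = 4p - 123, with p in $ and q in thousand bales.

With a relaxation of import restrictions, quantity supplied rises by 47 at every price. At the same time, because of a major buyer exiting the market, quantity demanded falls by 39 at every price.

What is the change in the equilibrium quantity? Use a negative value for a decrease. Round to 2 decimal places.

Solve the original market: 451 - 3p = 4p - 123, hence p = 82 and q = 205.
The new curves are qd = 412 - 3p (demand) and qs = 4p - 76 (supply).
Clearing the new market: 412 - 3p = 4p - 76, so p = 488/7 ≈ 69.7143 and q = 1420/7 ≈ 202.8571.
Δq = 202.8571 − 205 = -2.14.

-2.14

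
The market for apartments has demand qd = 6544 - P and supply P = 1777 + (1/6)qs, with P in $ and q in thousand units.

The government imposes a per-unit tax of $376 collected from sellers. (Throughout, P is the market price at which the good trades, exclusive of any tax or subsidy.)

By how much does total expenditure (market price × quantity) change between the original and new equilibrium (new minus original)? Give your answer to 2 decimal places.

+420813.06

Solve the original market: 6544 - P = 6P - 10662, hence P = 2458 and q = 4086.
Since sellers keep the price net of the tax, the effective supply curve becomes qs = 6P - 12918.
Equate the new curves: 6544 - P = 6P - 12918, giving 19462 = 7P, P = 19462/7 ≈ 2780.2857, q = 26346/7 ≈ 3763.7143.
Expenditure moves from 2458×4086 = 10043388 to 2780.2857×3763.7143 = 10464201.0612; change = +420813.06.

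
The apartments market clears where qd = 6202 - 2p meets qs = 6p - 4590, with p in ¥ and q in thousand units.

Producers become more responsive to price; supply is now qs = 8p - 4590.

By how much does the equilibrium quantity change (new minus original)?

Solve the original market: 6202 - 2p = 6p - 4590, hence p = 1349 and q = 3504.
After the shift, demand is qd = 6202 - 2p and supply is qs = 8p - 4590.
Setting them equal: 6202 - 2p = 8p - 4590 → 10792 = 10p, so p = 1079.2 and q = 4043.6.
Δq = 4043.6 − 3504 = +539.6.

+539.6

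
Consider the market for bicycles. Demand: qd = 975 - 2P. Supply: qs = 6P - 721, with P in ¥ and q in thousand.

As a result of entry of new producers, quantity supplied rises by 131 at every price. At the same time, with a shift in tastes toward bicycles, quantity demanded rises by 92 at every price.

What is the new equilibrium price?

Original equilibrium: 975 - 2P = 6P - 721 gives 1696 = 8P, so P = 212 and q = 551.
With the change applied: demand qd = 1067 - 2P, supply qs = 6P - 590.
New equilibrium: 1067 - 2P = 6P - 590 ⇒ 1657 = 8P ⇒ P = 207.125, q = 652.75.

207.125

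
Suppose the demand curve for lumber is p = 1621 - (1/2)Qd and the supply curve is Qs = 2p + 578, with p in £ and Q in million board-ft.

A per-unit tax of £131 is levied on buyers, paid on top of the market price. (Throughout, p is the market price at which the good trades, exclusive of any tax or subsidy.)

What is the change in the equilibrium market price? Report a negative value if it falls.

-65.5

Original equilibrium: 3242 - 2p = 2p + 578 gives 2664 = 4p, so p = 666 and Q = 1910.
Since buyers pay the price plus the tax, the effective demand curve becomes Qd = 2980 - 2p.
Setting them equal: 2980 - 2p = 2p + 578 → 2402 = 4p, so p = 600.5 and Q = 1779.
Δp = 600.5 − 666 = -65.5.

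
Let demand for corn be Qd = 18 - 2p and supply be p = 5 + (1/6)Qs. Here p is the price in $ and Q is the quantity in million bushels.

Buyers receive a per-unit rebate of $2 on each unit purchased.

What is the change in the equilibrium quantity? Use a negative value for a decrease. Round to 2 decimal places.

+3.00

Original equilibrium: 18 - 2p = 6p - 30 gives 48 = 8p, so p = 6 and Q = 6.
Since buyers' out-of-pocket price is the market price minus the rebate, the effective demand curve becomes Qd = 22 - 2p.
Setting them equal: 22 - 2p = 6p - 30 → 52 = 8p, so p = 6.5 and Q = 9.
ΔQ = 9 − 6 = +3.00.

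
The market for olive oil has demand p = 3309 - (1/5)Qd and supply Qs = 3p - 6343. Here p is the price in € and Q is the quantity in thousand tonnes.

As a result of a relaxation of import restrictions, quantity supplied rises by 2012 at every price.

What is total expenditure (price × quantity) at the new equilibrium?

Original equilibrium: 16545 - 5p = 3p - 6343 gives 22888 = 8p, so p = 2861 and Q = 2240.
With the change applied: demand Qd = 16545 - 5p, supply Qs = 3p - 4331.
Equate the new curves: 16545 - 5p = 3p - 4331, giving 20876 = 8p, p = 2609.5, Q = 3497.5.
New expenditure = 2609.5 × 3497.5 = 9126726.25.

9126726.25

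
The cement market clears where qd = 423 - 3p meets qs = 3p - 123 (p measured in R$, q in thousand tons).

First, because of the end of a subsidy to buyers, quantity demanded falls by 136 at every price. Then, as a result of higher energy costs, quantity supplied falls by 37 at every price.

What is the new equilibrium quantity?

63.5

Solve the original market: 423 - 3p = 3p - 123, hence p = 91 and q = 150.
With the change applied: demand qd = 287 - 3p, supply qs = 3p - 160.
Setting them equal: 287 - 3p = 3p - 160 → 447 = 6p, so p = 74.5 and q = 63.5.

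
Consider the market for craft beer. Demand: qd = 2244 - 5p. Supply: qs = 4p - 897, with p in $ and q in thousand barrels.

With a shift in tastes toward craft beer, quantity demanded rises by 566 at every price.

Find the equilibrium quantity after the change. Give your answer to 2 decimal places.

Before the shock: 2244 - 5p = 4p - 897 ⇒ 3141 = 9p ⇒ p = 349, q = 499.
After the shift, demand is qd = 2810 - 5p and supply is qs = 4p - 897.
Clearing the new market: 2810 - 5p = 4p - 897, so p = 3707/9 ≈ 411.8889 and q = 6755/9 ≈ 750.5556.

750.56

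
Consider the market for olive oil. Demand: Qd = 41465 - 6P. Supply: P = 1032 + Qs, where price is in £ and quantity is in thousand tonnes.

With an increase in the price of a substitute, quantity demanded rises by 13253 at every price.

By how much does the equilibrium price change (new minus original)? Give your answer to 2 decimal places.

Original equilibrium: 41465 - 6P = P - 1032 gives 42497 = 7P, so P = 6071 and Q = 5039.
The shock moves the curves to Qd = 54718 - 6P and Qs = P - 1032.
Setting them equal: 54718 - 6P = P - 1032 → 55750 = 7P, so P = 55750/7 ≈ 7964.2857 and Q = 48526/7 ≈ 6932.2857.
ΔP = 7964.2857 − 6071 = +1893.29.

+1893.29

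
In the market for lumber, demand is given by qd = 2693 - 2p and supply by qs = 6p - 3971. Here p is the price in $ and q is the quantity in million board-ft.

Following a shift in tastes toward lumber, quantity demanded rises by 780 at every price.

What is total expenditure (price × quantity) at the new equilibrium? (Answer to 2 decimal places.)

1499966.00

Initially, 2693 - 2p = 6p - 3971, so 6664 = 8p and p = 833, q = 1027.
After the shift, demand is qd = 3473 - 2p and supply is qs = 6p - 3971.
New equilibrium: 3473 - 2p = 6p - 3971 ⇒ 7444 = 8p ⇒ p = 930.5, q = 1612.
New expenditure = 930.5 × 1612 = 1499966.00.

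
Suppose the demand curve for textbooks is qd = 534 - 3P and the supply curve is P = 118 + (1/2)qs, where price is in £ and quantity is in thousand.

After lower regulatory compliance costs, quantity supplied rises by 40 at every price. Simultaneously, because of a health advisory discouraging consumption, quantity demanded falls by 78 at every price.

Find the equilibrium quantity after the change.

64.8

Initially, 534 - 3P = 2P - 236, so 770 = 5P and P = 154, q = 72.
The shock moves the curves to qd = 456 - 3P and qs = 2P - 196.
New equilibrium: 456 - 3P = 2P - 196 ⇒ 652 = 5P ⇒ P = 130.4, q = 64.8.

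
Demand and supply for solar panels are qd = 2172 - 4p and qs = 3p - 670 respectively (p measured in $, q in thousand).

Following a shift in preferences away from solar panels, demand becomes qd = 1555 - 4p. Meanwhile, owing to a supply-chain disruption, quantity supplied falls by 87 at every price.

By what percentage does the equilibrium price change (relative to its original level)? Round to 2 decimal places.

Initially, 2172 - 4p = 3p - 670, so 2842 = 7p and p = 406, q = 548.
With the change applied: demand qd = 1555 - 4p, supply qs = 3p - 757.
Clearing the new market: 1555 - 4p = 3p - 757, so p = 2312/7 ≈ 330.2857 and q = 1637/7 ≈ 233.8571.
%Δp = (330.2857 − 406) / 406 × 100 = -18.65%.

-18.65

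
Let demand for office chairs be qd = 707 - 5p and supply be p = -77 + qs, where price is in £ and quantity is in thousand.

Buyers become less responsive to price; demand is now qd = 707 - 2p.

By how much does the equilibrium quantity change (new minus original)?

+105

Solve the original market: 707 - 5p = p + 77, hence p = 105 and q = 182.
The shock moves the curves to qd = 707 - 2p and qs = p + 77.
Setting them equal: 707 - 2p = p + 77 → 630 = 3p, so p = 210 and q = 287.
Δq = 287 − 182 = +105.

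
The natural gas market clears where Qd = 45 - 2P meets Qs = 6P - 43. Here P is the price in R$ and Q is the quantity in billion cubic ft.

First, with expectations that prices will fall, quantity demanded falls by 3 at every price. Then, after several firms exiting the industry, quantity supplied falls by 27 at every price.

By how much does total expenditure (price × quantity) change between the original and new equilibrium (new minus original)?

-57

Original equilibrium: 45 - 2P = 6P - 43 gives 88 = 8P, so P = 11 and Q = 23.
After the shift, demand is Qd = 42 - 2P and supply is Qs = 6P - 70.
Setting them equal: 42 - 2P = 6P - 70 → 112 = 8P, so P = 14 and Q = 14.
Expenditure moves from 11×23 = 253 to 14×14 = 196; change = -57.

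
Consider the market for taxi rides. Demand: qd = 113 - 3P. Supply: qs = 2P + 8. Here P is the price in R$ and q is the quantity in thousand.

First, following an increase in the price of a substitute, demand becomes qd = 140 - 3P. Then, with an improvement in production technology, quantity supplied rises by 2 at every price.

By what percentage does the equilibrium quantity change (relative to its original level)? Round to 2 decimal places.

Before the shock: 113 - 3P = 2P + 8 ⇒ 105 = 5P ⇒ P = 21, q = 50.
With the change applied: demand qd = 140 - 3P, supply qs = 2P + 10.
Setting them equal: 140 - 3P = 2P + 10 → 130 = 5P, so P = 26 and q = 62.
%Δq = (62 − 50) / 50 × 100 = +24.00%.

+24.00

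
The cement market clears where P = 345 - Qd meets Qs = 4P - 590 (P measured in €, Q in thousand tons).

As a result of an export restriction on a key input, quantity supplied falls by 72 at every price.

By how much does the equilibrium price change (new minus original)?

Before the shock: 345 - P = 4P - 590 ⇒ 935 = 5P ⇒ P = 187, Q = 158.
The shock moves the curves to Qd = 345 - P and Qs = 4P - 662.
Equate the new curves: 345 - P = 4P - 662, giving 1007 = 5P, P = 201.4, Q = 143.6.
ΔP = 201.4 − 187 = +14.4.

+14.4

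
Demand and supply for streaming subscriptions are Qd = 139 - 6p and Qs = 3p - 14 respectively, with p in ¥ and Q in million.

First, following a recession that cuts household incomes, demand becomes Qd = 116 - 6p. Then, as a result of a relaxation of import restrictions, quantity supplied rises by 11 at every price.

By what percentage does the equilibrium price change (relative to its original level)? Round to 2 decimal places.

Original equilibrium: 139 - 6p = 3p - 14 gives 153 = 9p, so p = 17 and Q = 37.
The shock moves the curves to Qd = 116 - 6p and Qs = 3p - 3.
Clearing the new market: 116 - 6p = 3p - 3, so p = 119/9 ≈ 13.2222 and Q = 110/3 ≈ 36.6667.
%Δp = (13.2222 − 17) / 17 × 100 = -22.22%.

-22.22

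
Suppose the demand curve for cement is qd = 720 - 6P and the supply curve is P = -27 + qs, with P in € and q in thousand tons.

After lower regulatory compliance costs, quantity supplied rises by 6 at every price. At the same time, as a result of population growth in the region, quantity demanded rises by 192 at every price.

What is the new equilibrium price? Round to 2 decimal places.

125.57

Original equilibrium: 720 - 6P = P + 27 gives 693 = 7P, so P = 99 and q = 126.
With the change applied: demand qd = 912 - 6P, supply qs = P + 33.
Clearing the new market: 912 - 6P = P + 33, so P = 879/7 ≈ 125.5714 and q = 1110/7 ≈ 158.5714.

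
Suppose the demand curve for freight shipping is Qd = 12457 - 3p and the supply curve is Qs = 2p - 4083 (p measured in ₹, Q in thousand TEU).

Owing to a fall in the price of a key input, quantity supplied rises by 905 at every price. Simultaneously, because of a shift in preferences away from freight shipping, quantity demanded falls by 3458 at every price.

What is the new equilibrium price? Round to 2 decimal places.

Initially, 12457 - 3p = 2p - 4083, so 16540 = 5p and p = 3308, Q = 2533.
The shock moves the curves to Qd = 8999 - 3p and Qs = 2p - 3178.
Setting them equal: 8999 - 3p = 2p - 3178 → 12177 = 5p, so p = 2435.4 and Q = 1692.8.

2435.40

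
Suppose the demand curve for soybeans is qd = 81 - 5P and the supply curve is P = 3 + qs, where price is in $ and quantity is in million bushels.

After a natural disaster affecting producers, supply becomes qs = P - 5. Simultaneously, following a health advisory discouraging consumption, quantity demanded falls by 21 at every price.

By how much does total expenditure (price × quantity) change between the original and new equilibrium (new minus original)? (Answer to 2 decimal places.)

Original equilibrium: 81 - 5P = P - 3 gives 84 = 6P, so P = 14 and q = 11.
With the change applied: demand qd = 60 - 5P, supply qs = P - 5.
Clearing the new market: 60 - 5P = P - 5, so P = 65/6 ≈ 10.8333 and q = 35/6 ≈ 5.8333.
Expenditure moves from 14×11 = 154 to 10.8333×5.8333 = 63.1944; change = -90.81.

-90.81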